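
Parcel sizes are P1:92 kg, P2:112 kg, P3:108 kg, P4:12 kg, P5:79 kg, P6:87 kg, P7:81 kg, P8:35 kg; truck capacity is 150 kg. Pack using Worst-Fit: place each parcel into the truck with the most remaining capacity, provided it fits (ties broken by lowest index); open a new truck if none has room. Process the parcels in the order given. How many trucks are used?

Put P1 (92 kg) in truck 1; 58 kg remain.
Put P2 (112 kg) in truck 2; 38 kg remain.
Put P3 (108 kg) in truck 3; 42 kg remain.
Put P4 (12 kg) in truck 1; 46 kg remain.
Put P5 (79 kg) in truck 4; 71 kg remain.
Put P6 (87 kg) in truck 5; 63 kg remain.
Put P7 (81 kg) in truck 6; 69 kg remain.
Put P8 (35 kg) in truck 4; 36 kg remain.

6 trucks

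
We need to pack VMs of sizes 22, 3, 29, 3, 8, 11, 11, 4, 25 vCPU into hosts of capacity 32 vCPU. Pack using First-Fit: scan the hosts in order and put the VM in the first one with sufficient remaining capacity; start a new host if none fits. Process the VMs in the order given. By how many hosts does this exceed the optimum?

0

First-Fit: [22,3,3,4] [29] [8,11,11] [25] → 4 hosts.
Total size 116 vCPU; any packing needs at least ⌈116/32⌉ = 4 hosts.
So 4 is already optimal.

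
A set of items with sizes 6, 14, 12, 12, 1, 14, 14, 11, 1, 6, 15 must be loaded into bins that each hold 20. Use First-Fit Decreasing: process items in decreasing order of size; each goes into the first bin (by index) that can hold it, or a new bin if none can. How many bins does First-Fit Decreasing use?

7 bins

Sorted descending: 15, 14, 14, 14, 12, 12, 11, 6, 6, 1, 1.
bin 1: place 15, 5 left
bin 2: place 14, 6 left
bin 3: place 14, 6 left
bin 4: place 14, 6 left
bin 5: place 12, 8 left
bin 6: place 12, 8 left
bin 7: place 11, 9 left
bin 2: place 6, 0 left
bin 3: place 6, 0 left
bin 1: place 1, 4 left
bin 1: place 1, 3 left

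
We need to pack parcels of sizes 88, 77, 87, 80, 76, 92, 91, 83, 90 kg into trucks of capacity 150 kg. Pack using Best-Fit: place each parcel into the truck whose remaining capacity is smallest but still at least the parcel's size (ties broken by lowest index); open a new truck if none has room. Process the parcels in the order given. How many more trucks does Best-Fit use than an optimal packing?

Best-Fit: [88] [77] [87] [80] [76] [92] [91] [83] [90] → 9 trucks.
9 parcels exceed 75 kg (half the capacity), and no two of those can share a truck, so at least 9 trucks are needed.
So 9 is already optimal.

0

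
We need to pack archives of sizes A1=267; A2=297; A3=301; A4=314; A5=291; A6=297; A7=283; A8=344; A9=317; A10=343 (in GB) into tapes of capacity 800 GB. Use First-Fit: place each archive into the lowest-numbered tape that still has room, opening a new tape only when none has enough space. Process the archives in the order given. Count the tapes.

5

tape 1: place A1 (267 GB), 533 GB left
tape 1: place A2 (297 GB), 236 GB left
tape 2: place A3 (301 GB), 499 GB left
tape 2: place A4 (314 GB), 185 GB left
tape 3: place A5 (291 GB), 509 GB left
tape 3: place A6 (297 GB), 212 GB left
tape 4: place A7 (283 GB), 517 GB left
tape 4: place A8 (344 GB), 173 GB left
tape 5: place A9 (317 GB), 483 GB left
tape 5: place A10 (343 GB), 140 GB left
Final tapes: [267,297] [301,314] [291,297] [283,344] [317,343].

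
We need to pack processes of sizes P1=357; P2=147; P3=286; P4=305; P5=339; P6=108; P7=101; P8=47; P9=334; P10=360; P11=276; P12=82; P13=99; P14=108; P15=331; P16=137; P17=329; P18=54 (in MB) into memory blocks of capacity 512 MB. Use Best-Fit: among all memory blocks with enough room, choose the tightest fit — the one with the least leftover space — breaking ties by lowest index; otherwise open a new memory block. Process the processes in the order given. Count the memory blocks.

9 memory blocks

P1 (357 MB) → memory block 1 (remaining 155 MB)
P2 (147 MB) → memory block 1 (remaining 8 MB)
P3 (286 MB) → memory block 2 (remaining 226 MB)
P4 (305 MB) → memory block 3 (remaining 207 MB)
P5 (339 MB) → memory block 4 (remaining 173 MB)
P6 (108 MB) → memory block 4 (remaining 65 MB)
P7 (101 MB) → memory block 3 (remaining 106 MB)
P8 (47 MB) → memory block 4 (remaining 18 MB)
P9 (334 MB) → memory block 5 (remaining 178 MB)
P10 (360 MB) → memory block 6 (remaining 152 MB)
P11 (276 MB) → memory block 7 (remaining 236 MB)
P12 (82 MB) → memory block 3 (remaining 24 MB)
P13 (99 MB) → memory block 6 (remaining 53 MB)
P14 (108 MB) → memory block 5 (remaining 70 MB)
P15 (331 MB) → memory block 8 (remaining 181 MB)
P16 (137 MB) → memory block 8 (remaining 44 MB)
P17 (329 MB) → memory block 9 (remaining 183 MB)
P18 (54 MB) → memory block 5 (remaining 16 MB)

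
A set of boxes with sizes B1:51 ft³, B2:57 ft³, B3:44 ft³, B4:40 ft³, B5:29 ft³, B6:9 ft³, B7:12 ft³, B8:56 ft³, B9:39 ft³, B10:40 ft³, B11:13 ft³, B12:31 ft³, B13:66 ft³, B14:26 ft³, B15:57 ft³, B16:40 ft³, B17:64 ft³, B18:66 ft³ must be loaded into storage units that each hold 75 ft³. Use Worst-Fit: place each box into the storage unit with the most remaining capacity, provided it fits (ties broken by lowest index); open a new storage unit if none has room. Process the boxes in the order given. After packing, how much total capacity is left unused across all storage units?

B1 (51 ft³) → storage unit 1 (remaining 24 ft³)
B2 (57 ft³) → storage unit 2 (remaining 18 ft³)
B3 (44 ft³) → storage unit 3 (remaining 31 ft³)
B4 (40 ft³) → storage unit 4 (remaining 35 ft³)
B5 (29 ft³) → storage unit 4 (remaining 6 ft³)
B6 (9 ft³) → storage unit 3 (remaining 22 ft³)
B7 (12 ft³) → storage unit 1 (remaining 12 ft³)
B8 (56 ft³) → storage unit 5 (remaining 19 ft³)
B9 (39 ft³) → storage unit 6 (remaining 36 ft³)
B10 (40 ft³) → storage unit 7 (remaining 35 ft³)
B11 (13 ft³) → storage unit 6 (remaining 23 ft³)
B12 (31 ft³) → storage unit 7 (remaining 4 ft³)
B13 (66 ft³) → storage unit 8 (remaining 9 ft³)
B14 (26 ft³) → storage unit 9 (remaining 49 ft³)
B15 (57 ft³) → storage unit 10 (remaining 18 ft³)
B16 (40 ft³) → storage unit 9 (remaining 9 ft³)
B17 (64 ft³) → storage unit 11 (remaining 11 ft³)
B18 (66 ft³) → storage unit 12 (remaining 9 ft³)
12 storage units × 75 ft³ = 900 ft³; used 740 ft³; unused 160 ft³.

160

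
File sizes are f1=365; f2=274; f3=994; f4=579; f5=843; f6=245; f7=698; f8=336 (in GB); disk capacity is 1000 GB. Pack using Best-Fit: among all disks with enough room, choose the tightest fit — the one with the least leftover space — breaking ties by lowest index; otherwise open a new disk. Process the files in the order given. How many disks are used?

5

disk 1: place f1 (365 GB), 635 GB left
disk 1: place f2 (274 GB), 361 GB left
disk 2: place f3 (994 GB), 6 GB left
disk 3: place f4 (579 GB), 421 GB left
disk 4: place f5 (843 GB), 157 GB left
disk 1: place f6 (245 GB), 116 GB left
disk 5: place f7 (698 GB), 302 GB left
disk 3: place f8 (336 GB), 85 GB left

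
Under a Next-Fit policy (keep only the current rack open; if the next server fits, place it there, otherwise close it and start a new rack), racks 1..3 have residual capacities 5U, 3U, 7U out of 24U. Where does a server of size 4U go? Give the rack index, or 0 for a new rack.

3

Next-Fit only looks at rack 3, which has 7U free.
4U fits there.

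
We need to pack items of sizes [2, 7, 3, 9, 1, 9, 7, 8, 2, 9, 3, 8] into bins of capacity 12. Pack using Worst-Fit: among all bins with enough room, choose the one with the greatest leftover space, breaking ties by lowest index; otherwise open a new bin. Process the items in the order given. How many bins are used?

7

2 → bin 1 (remaining 10)
7 → bin 1 (remaining 3)
3 → bin 1 (remaining 0)
9 → bin 2 (remaining 3)
1 → bin 2 (remaining 2)
9 → bin 3 (remaining 3)
7 → bin 4 (remaining 5)
8 → bin 5 (remaining 4)
2 → bin 4 (remaining 3)
9 → bin 6 (remaining 3)
3 → bin 5 (remaining 1)
8 → bin 7 (remaining 4)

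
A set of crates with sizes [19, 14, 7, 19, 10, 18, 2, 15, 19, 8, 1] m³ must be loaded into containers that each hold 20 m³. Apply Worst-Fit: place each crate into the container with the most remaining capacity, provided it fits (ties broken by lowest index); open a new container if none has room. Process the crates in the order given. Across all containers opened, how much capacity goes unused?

28

container 1: place 19 m³, 1 m³ left
container 2: place 14 m³, 6 m³ left
container 3: place 7 m³, 13 m³ left
container 4: place 19 m³, 1 m³ left
container 3: place 10 m³, 3 m³ left
container 5: place 18 m³, 2 m³ left
container 2: place 2 m³, 4 m³ left
container 6: place 15 m³, 5 m³ left
container 7: place 19 m³, 1 m³ left
container 8: place 8 m³, 12 m³ left
container 8: place 1 m³, 11 m³ left
8 containers × 20 m³ = 160 m³; used 132 m³; unused 28 m³.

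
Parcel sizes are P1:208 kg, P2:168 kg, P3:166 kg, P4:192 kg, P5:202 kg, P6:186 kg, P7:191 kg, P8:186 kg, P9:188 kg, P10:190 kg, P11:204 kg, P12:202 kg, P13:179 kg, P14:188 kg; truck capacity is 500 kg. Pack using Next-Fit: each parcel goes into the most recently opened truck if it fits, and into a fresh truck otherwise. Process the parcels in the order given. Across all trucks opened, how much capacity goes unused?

Put P1 (208 kg) in truck 1; 292 kg remain.
Put P2 (168 kg) in truck 1; 124 kg remain.
Put P3 (166 kg) in truck 2; 334 kg remain.
Put P4 (192 kg) in truck 2; 142 kg remain.
Put P5 (202 kg) in truck 3; 298 kg remain.
Put P6 (186 kg) in truck 3; 112 kg remain.
Put P7 (191 kg) in truck 4; 309 kg remain.
Put P8 (186 kg) in truck 4; 123 kg remain.
Put P9 (188 kg) in truck 5; 312 kg remain.
Put P10 (190 kg) in truck 5; 122 kg remain.
Put P11 (204 kg) in truck 6; 296 kg remain.
Put P12 (202 kg) in truck 6; 94 kg remain.
Put P13 (179 kg) in truck 7; 321 kg remain.
Put P14 (188 kg) in truck 7; 133 kg remain.
7 trucks × 500 kg = 3500 kg; used 2650 kg; unused 850 kg.

850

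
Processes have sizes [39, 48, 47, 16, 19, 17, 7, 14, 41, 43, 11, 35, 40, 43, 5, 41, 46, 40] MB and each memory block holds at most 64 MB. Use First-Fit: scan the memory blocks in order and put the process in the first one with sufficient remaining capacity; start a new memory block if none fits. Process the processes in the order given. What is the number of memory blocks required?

memory block 1: place 39 MB, 25 MB left
memory block 2: place 48 MB, 16 MB left
memory block 3: place 47 MB, 17 MB left
memory block 1: place 16 MB, 9 MB left
memory block 4: place 19 MB, 45 MB left
memory block 3: place 17 MB, 0 MB left
memory block 1: place 7 MB, 2 MB left
memory block 2: place 14 MB, 2 MB left
memory block 4: place 41 MB, 4 MB left
memory block 5: place 43 MB, 21 MB left
memory block 5: place 11 MB, 10 MB left
memory block 6: place 35 MB, 29 MB left
memory block 7: place 40 MB, 24 MB left
memory block 8: place 43 MB, 21 MB left
memory block 5: place 5 MB, 5 MB left
memory block 9: place 41 MB, 23 MB left
memory block 10: place 46 MB, 18 MB left
memory block 11: place 40 MB, 24 MB left
Final memory blocks: [39,16,7] [48,14] [47,17] [19,41] [43,11,5] [35] [40] [43] [41] [46] [40].

11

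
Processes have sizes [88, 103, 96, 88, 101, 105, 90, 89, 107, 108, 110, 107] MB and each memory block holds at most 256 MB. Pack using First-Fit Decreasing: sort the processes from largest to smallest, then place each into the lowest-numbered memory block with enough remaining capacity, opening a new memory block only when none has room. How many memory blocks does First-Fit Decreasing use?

Sorted descending: 110, 108, 107, 107, 105, 103, 101, 96, 90, 89, 88, 88.
memory block 1: place 110 MB, 146 MB left
memory block 1: place 108 MB, 38 MB left
memory block 2: place 107 MB, 149 MB left
memory block 2: place 107 MB, 42 MB left
memory block 3: place 105 MB, 151 MB left
memory block 3: place 103 MB, 48 MB left
memory block 4: place 101 MB, 155 MB left
memory block 4: place 96 MB, 59 MB left
memory block 5: place 90 MB, 166 MB left
memory block 5: place 89 MB, 77 MB left
memory block 6: place 88 MB, 168 MB left
memory block 6: place 88 MB, 80 MB left

6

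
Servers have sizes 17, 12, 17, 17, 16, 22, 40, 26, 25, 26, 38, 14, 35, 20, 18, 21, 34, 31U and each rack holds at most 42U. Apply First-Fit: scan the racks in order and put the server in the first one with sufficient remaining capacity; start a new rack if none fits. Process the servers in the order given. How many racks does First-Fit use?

Put 17U in rack 1; 25U remain.
Put 12U in rack 1; 13U remain.
Put 17U in rack 2; 25U remain.
Put 17U in rack 2; 8U remain.
Put 16U in rack 3; 26U remain.
Put 22U in rack 3; 4U remain.
Put 40U in rack 4; 2U remain.
Put 26U in rack 5; 16U remain.
Put 25U in rack 6; 17U remain.
Put 26U in rack 7; 16U remain.
Put 38U in rack 8; 4U remain.
Put 14U in rack 5; 2U remain.
Put 35U in rack 9; 7U remain.
Put 20U in rack 10; 22U remain.
Put 18U in rack 10; 4U remain.
Put 21U in rack 11; 21U remain.
Put 34U in rack 12; 8U remain.
Put 31U in rack 13; 11U remain.

13 racks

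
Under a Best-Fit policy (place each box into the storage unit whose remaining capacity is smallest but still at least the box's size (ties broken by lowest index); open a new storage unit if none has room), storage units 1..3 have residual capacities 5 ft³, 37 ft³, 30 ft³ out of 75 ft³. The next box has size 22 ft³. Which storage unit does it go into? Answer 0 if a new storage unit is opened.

3

Storage units with room: storage unit 2 (37 ft³), storage unit 3 (30 ft³).
Tightest fit is storage unit 3 with 30 ft³ free.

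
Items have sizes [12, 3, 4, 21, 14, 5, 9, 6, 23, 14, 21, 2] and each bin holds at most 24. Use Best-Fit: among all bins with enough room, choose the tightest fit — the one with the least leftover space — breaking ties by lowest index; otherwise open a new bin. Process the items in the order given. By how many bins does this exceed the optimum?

Best-Fit: [12,3,4,5] [21,2] [14,9] [6,14] [23] [21] → 6 bins.
Total size 134; any packing needs at least ⌈134/24⌉ = 6 bins.
So 6 is already optimal.

0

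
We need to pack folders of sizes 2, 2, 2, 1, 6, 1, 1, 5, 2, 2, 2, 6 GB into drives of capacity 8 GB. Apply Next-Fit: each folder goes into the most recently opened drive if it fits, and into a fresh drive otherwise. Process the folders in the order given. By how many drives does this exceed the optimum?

Next-Fit: [2,2,2,1] [6,1,1] [5,2] [2,2] [6] → 5 drives.
Total size 32 GB; any packing needs at least ⌈32/8⌉ = 4 drives.
An optimal packing achieves that bound: [6,2] [6,2] [5,2,1] [2,2,2,1,1] → 4 drives.
Excess: 5 − 4 = 1.

1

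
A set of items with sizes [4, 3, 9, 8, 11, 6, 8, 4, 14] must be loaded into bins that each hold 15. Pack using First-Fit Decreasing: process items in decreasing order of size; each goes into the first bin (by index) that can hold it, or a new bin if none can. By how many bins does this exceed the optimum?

First-Fit Decreasing: [14] [11,4] [9,6] [8,4,3] [8] → 5 bins.
Total size 67; any packing needs at least ⌈67/15⌉ = 5 bins.
So 5 is already optimal.

0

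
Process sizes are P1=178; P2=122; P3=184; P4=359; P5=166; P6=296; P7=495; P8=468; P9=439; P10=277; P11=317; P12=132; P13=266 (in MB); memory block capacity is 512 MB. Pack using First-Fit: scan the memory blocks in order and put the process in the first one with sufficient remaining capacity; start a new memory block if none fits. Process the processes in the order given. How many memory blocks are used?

9 memory blocks

Put P1 (178 MB) in memory block 1; 334 MB remain.
Put P2 (122 MB) in memory block 1; 212 MB remain.
Put P3 (184 MB) in memory block 1; 28 MB remain.
Put P4 (359 MB) in memory block 2; 153 MB remain.
Put P5 (166 MB) in memory block 3; 346 MB remain.
Put P6 (296 MB) in memory block 3; 50 MB remain.
Put P7 (495 MB) in memory block 4; 17 MB remain.
Put P8 (468 MB) in memory block 5; 44 MB remain.
Put P9 (439 MB) in memory block 6; 73 MB remain.
Put P10 (277 MB) in memory block 7; 235 MB remain.
Put P11 (317 MB) in memory block 8; 195 MB remain.
Put P12 (132 MB) in memory block 2; 21 MB remain.
Put P13 (266 MB) in memory block 9; 246 MB remain.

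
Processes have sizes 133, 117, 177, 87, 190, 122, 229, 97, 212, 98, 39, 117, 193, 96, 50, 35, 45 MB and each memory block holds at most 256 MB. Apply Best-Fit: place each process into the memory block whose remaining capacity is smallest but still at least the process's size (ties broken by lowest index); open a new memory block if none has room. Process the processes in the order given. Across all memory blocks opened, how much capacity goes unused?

267

Put 133 MB in memory block 1; 123 MB remain.
Put 117 MB in memory block 1; 6 MB remain.
Put 177 MB in memory block 2; 79 MB remain.
Put 87 MB in memory block 3; 169 MB remain.
Put 190 MB in memory block 4; 66 MB remain.
Put 122 MB in memory block 3; 47 MB remain.
Put 229 MB in memory block 5; 27 MB remain.
Put 97 MB in memory block 6; 159 MB remain.
Put 212 MB in memory block 7; 44 MB remain.
Put 98 MB in memory block 6; 61 MB remain.
Put 39 MB in memory block 7; 5 MB remain.
Put 117 MB in memory block 8; 139 MB remain.
Put 193 MB in memory block 9; 63 MB remain.
Put 96 MB in memory block 8; 43 MB remain.
Put 50 MB in memory block 6; 11 MB remain.
Put 35 MB in memory block 8; 8 MB remain.
Put 45 MB in memory block 3; 2 MB remain.
9 memory blocks × 256 MB = 2304 MB; used 2037 MB; unused 267 MB.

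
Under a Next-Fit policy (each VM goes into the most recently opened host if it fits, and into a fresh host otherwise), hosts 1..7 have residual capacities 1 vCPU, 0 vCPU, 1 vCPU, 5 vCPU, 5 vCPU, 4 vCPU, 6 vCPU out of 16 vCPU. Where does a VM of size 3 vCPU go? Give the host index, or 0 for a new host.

7

Next-Fit only looks at host 7, which has 6 vCPU free.
3 vCPU fits there.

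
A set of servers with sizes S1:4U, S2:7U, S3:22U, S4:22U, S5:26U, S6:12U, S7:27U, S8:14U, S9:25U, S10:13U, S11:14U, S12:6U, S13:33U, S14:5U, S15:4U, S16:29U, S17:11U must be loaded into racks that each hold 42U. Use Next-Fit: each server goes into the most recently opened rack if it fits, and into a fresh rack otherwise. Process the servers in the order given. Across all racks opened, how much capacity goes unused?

S1 (4U) → rack 1 (remaining 38U)
S2 (7U) → rack 1 (remaining 31U)
S3 (22U) → rack 1 (remaining 9U)
S4 (22U) → rack 2 (remaining 20U)
S5 (26U) → rack 3 (remaining 16U)
S6 (12U) → rack 3 (remaining 4U)
S7 (27U) → rack 4 (remaining 15U)
S8 (14U) → rack 4 (remaining 1U)
S9 (25U) → rack 5 (remaining 17U)
S10 (13U) → rack 5 (remaining 4U)
S11 (14U) → rack 6 (remaining 28U)
S12 (6U) → rack 6 (remaining 22U)
S13 (33U) → rack 7 (remaining 9U)
S14 (5U) → rack 7 (remaining 4U)
S15 (4U) → rack 7 (remaining 0U)
S16 (29U) → rack 8 (remaining 13U)
S17 (11U) → rack 8 (remaining 2U)
8 racks × 42U = 336U; used 274U; unused 62U.

62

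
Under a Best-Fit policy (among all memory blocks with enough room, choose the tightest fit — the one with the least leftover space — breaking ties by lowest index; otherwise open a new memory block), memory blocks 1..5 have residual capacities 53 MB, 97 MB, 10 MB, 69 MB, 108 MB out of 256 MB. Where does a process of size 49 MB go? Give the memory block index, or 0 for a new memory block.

Memory blocks with room: memory block 1 (53 MB), memory block 2 (97 MB), memory block 4 (69 MB), memory block 5 (108 MB).
Tightest fit is memory block 1 with 53 MB free.

1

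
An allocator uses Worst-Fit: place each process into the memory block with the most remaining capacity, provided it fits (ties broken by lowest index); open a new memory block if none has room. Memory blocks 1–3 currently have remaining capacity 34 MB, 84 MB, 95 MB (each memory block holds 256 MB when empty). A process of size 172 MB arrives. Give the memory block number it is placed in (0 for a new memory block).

0

No memory block has ≥ 172 MB free, so a new memory block is opened.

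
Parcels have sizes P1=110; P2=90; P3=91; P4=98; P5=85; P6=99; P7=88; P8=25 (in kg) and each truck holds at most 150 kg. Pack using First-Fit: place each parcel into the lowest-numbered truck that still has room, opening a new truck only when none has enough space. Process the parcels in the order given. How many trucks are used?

Put P1 (110 kg) in truck 1; 40 kg remain.
Put P2 (90 kg) in truck 2; 60 kg remain.
Put P3 (91 kg) in truck 3; 59 kg remain.
Put P4 (98 kg) in truck 4; 52 kg remain.
Put P5 (85 kg) in truck 5; 65 kg remain.
Put P6 (99 kg) in truck 6; 51 kg remain.
Put P7 (88 kg) in truck 7; 62 kg remain.
Put P8 (25 kg) in truck 1; 15 kg remain.
Final trucks: [110,25] [90] [91] [98] [85] [99] [88].

7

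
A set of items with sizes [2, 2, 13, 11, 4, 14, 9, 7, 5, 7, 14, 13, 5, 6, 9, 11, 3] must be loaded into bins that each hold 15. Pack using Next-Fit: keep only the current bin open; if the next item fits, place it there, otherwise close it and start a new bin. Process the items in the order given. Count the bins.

Put 2 in bin 1; 13 remain.
Put 2 in bin 1; 11 remain.
Put 13 in bin 2; 2 remain.
Put 11 in bin 3; 4 remain.
Put 4 in bin 3; 0 remain.
Put 14 in bin 4; 1 remain.
Put 9 in bin 5; 6 remain.
Put 7 in bin 6; 8 remain.
Put 5 in bin 6; 3 remain.
Put 7 in bin 7; 8 remain.
Put 14 in bin 8; 1 remain.
Put 13 in bin 9; 2 remain.
Put 5 in bin 10; 10 remain.
Put 6 in bin 10; 4 remain.
Put 9 in bin 11; 6 remain.
Put 11 in bin 12; 4 remain.
Put 3 in bin 12; 1 remain.

12 bins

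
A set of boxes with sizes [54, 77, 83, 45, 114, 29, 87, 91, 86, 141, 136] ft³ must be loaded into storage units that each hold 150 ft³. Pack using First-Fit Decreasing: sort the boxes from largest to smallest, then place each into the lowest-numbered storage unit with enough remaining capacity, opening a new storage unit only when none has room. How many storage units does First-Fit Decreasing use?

8

Sorted descending: 141, 136, 114, 91, 87, 86, 83, 77, 54, 45, 29.
141 ft³ → storage unit 1 (remaining 9 ft³)
136 ft³ → storage unit 2 (remaining 14 ft³)
114 ft³ → storage unit 3 (remaining 36 ft³)
91 ft³ → storage unit 4 (remaining 59 ft³)
87 ft³ → storage unit 5 (remaining 63 ft³)
86 ft³ → storage unit 6 (remaining 64 ft³)
83 ft³ → storage unit 7 (remaining 67 ft³)
77 ft³ → storage unit 8 (remaining 73 ft³)
54 ft³ → storage unit 4 (remaining 5 ft³)
45 ft³ → storage unit 5 (remaining 18 ft³)
29 ft³ → storage unit 3 (remaining 7 ft³)
Final storage units: [141] [136] [114,29] [91,54] [87,45] [86] [83] [77].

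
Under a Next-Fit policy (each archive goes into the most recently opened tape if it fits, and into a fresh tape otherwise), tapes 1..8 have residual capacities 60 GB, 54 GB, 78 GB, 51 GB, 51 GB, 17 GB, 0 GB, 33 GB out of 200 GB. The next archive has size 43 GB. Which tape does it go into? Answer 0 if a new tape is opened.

Next-Fit only looks at tape 8, which has 33 GB free.
43 GB does not fit, so a new tape is opened.

0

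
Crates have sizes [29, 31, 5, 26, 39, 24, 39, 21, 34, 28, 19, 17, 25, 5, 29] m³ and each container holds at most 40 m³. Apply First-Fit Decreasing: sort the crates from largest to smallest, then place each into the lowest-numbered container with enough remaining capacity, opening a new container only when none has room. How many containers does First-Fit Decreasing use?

Sorted descending: 39, 39, 34, 31, 29, 29, 28, 26, 25, 24, 21, 19, 17, 5, 5.
39 m³ → container 1 (remaining 1 m³)
39 m³ → container 2 (remaining 1 m³)
34 m³ → container 3 (remaining 6 m³)
31 m³ → container 4 (remaining 9 m³)
29 m³ → container 5 (remaining 11 m³)
29 m³ → container 6 (remaining 11 m³)
28 m³ → container 7 (remaining 12 m³)
26 m³ → container 8 (remaining 14 m³)
25 m³ → container 9 (remaining 15 m³)
24 m³ → container 10 (remaining 16 m³)
21 m³ → container 11 (remaining 19 m³)
19 m³ → container 11 (remaining 0 m³)
17 m³ → container 12 (remaining 23 m³)
5 m³ → container 3 (remaining 1 m³)
5 m³ → container 4 (remaining 4 m³)
Final containers: [39] [39] [34,5] [31,5] [29] [29] [28] [26] [25] [24] [21,19] [17].

12 containers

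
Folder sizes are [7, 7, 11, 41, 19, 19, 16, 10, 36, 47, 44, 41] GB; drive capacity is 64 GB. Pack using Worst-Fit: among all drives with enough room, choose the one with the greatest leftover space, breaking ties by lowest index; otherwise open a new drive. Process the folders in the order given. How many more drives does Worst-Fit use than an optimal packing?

Worst-Fit: [7,7,11,19,16] [41,19] [10,36] [47] [44] [41] → 6 drives.
Total size 298 GB; any packing needs at least ⌈298/64⌉ = 5 drives.
An optimal packing achieves that bound: [47,16] [44,19] [41,19] [41,11,10] [36,7,7] → 5 drives.
Excess: 6 − 5 = 1.

1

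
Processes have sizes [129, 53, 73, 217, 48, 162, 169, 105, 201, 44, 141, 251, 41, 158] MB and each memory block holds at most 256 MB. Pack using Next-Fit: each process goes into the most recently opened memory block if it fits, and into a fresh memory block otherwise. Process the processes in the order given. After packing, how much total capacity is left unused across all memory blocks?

512

Put 129 MB in memory block 1; 127 MB remain.
Put 53 MB in memory block 1; 74 MB remain.
Put 73 MB in memory block 1; 1 MB remain.
Put 217 MB in memory block 2; 39 MB remain.
Put 48 MB in memory block 3; 208 MB remain.
Put 162 MB in memory block 3; 46 MB remain.
Put 169 MB in memory block 4; 87 MB remain.
Put 105 MB in memory block 5; 151 MB remain.
Put 201 MB in memory block 6; 55 MB remain.
Put 44 MB in memory block 6; 11 MB remain.
Put 141 MB in memory block 7; 115 MB remain.
Put 251 MB in memory block 8; 5 MB remain.
Put 41 MB in memory block 9; 215 MB remain.
Put 158 MB in memory block 9; 57 MB remain.
9 memory blocks × 256 MB = 2304 MB; used 1792 MB; unused 512 MB.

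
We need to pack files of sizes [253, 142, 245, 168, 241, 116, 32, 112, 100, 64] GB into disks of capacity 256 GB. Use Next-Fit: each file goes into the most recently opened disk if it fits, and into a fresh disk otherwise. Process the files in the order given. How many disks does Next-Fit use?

8

Put 253 GB in disk 1; 3 GB remain.
Put 142 GB in disk 2; 114 GB remain.
Put 245 GB in disk 3; 11 GB remain.
Put 168 GB in disk 4; 88 GB remain.
Put 241 GB in disk 5; 15 GB remain.
Put 116 GB in disk 6; 140 GB remain.
Put 32 GB in disk 6; 108 GB remain.
Put 112 GB in disk 7; 144 GB remain.
Put 100 GB in disk 7; 44 GB remain.
Put 64 GB in disk 8; 192 GB remain.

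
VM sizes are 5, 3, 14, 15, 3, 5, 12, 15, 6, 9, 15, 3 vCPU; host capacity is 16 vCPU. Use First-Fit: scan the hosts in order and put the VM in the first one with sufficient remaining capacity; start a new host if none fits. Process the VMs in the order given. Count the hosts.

7

host 1: place 5 vCPU, 11 vCPU left
host 1: place 3 vCPU, 8 vCPU left
host 2: place 14 vCPU, 2 vCPU left
host 3: place 15 vCPU, 1 vCPU left
host 1: place 3 vCPU, 5 vCPU left
host 1: place 5 vCPU, 0 vCPU left
host 4: place 12 vCPU, 4 vCPU left
host 5: place 15 vCPU, 1 vCPU left
host 6: place 6 vCPU, 10 vCPU left
host 6: place 9 vCPU, 1 vCPU left
host 7: place 15 vCPU, 1 vCPU left
host 4: place 3 vCPU, 1 vCPU left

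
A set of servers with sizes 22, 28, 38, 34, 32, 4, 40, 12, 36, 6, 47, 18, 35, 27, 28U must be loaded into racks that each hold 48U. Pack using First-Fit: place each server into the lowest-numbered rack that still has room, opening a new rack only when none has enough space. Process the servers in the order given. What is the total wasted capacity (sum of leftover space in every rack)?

121

22U → rack 1 (remaining 26U)
28U → rack 2 (remaining 20U)
38U → rack 3 (remaining 10U)
34U → rack 4 (remaining 14U)
32U → rack 5 (remaining 16U)
4U → rack 1 (remaining 22U)
40U → rack 6 (remaining 8U)
12U → rack 1 (remaining 10U)
36U → rack 7 (remaining 12U)
6U → rack 1 (remaining 4U)
47U → rack 8 (remaining 1U)
18U → rack 2 (remaining 2U)
35U → rack 9 (remaining 13U)
27U → rack 10 (remaining 21U)
28U → rack 11 (remaining 20U)
11 racks × 48U = 528U; used 407U; unused 121U.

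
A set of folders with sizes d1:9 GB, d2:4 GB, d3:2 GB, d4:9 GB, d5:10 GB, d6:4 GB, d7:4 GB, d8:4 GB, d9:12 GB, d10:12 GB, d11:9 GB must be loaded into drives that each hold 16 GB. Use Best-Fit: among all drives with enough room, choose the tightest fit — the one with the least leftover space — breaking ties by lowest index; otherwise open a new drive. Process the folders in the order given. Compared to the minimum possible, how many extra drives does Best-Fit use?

Best-Fit: [9,4,2] [9,4] [10,4] [4,12] [12] [9] → 6 drives.
6 folders exceed 8 GB (half the capacity), and no two of those can share a drive, so at least 6 drives are needed.
So 6 is already optimal.

0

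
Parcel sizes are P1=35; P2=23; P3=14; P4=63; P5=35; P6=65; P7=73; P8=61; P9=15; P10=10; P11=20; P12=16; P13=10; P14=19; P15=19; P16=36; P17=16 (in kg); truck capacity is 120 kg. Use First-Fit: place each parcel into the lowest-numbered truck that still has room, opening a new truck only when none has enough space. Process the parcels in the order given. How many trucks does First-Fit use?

5 trucks

Put P1 (35 kg) in truck 1; 85 kg remain.
Put P2 (23 kg) in truck 1; 62 kg remain.
Put P3 (14 kg) in truck 1; 48 kg remain.
Put P4 (63 kg) in truck 2; 57 kg remain.
Put P5 (35 kg) in truck 1; 13 kg remain.
Put P6 (65 kg) in truck 3; 55 kg remain.
Put P7 (73 kg) in truck 4; 47 kg remain.
Put P8 (61 kg) in truck 5; 59 kg remain.
Put P9 (15 kg) in truck 2; 42 kg remain.
Put P10 (10 kg) in truck 1; 3 kg remain.
Put P11 (20 kg) in truck 2; 22 kg remain.
Put P12 (16 kg) in truck 2; 6 kg remain.
Put P13 (10 kg) in truck 3; 45 kg remain.
Put P14 (19 kg) in truck 3; 26 kg remain.
Put P15 (19 kg) in truck 3; 7 kg remain.
Put P16 (36 kg) in truck 4; 11 kg remain.
Put P17 (16 kg) in truck 5; 43 kg remain.
Final trucks: [35,23,14,35,10] [63,15,20,16] [65,10,19,19] [73,36] [61,16].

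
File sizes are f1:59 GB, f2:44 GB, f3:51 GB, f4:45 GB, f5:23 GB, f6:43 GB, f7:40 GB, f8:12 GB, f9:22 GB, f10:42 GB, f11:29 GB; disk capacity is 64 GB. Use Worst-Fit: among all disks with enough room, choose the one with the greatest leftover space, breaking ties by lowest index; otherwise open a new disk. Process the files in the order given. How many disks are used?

8

f1 (59 GB) → disk 1 (remaining 5 GB)
f2 (44 GB) → disk 2 (remaining 20 GB)
f3 (51 GB) → disk 3 (remaining 13 GB)
f4 (45 GB) → disk 4 (remaining 19 GB)
f5 (23 GB) → disk 5 (remaining 41 GB)
f6 (43 GB) → disk 6 (remaining 21 GB)
f7 (40 GB) → disk 5 (remaining 1 GB)
f8 (12 GB) → disk 6 (remaining 9 GB)
f9 (22 GB) → disk 7 (remaining 42 GB)
f10 (42 GB) → disk 7 (remaining 0 GB)
f11 (29 GB) → disk 8 (remaining 35 GB)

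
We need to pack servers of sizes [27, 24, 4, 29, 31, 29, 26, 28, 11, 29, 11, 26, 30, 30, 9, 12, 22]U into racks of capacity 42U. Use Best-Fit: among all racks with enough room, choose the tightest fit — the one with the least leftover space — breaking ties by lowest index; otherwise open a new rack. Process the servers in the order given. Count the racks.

12 racks

Put 27U in rack 1; 15U remain.
Put 24U in rack 2; 18U remain.
Put 4U in rack 1; 11U remain.
Put 29U in rack 3; 13U remain.
Put 31U in rack 4; 11U remain.
Put 29U in rack 5; 13U remain.
Put 26U in rack 6; 16U remain.
Put 28U in rack 7; 14U remain.
Put 11U in rack 1; 0U remain.
Put 29U in rack 8; 13U remain.
Put 11U in rack 4; 0U remain.
Put 26U in rack 9; 16U remain.
Put 30U in rack 10; 12U remain.
Put 30U in rack 11; 12U remain.
Put 9U in rack 10; 3U remain.
Put 12U in rack 11; 0U remain.
Put 22U in rack 12; 20U remain.
Final racks: [27,4,11] [24] [29] [31,11] [29] [26] [28] [29] [26] [30,9] [30,12] [22].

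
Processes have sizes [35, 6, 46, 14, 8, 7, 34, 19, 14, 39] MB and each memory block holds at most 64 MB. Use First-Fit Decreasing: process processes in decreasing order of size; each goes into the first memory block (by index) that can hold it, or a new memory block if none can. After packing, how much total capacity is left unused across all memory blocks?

34

Sorted descending: 46, 39, 35, 34, 19, 14, 14, 8, 7, 6.
Put 46 MB in memory block 1; 18 MB remain.
Put 39 MB in memory block 2; 25 MB remain.
Put 35 MB in memory block 3; 29 MB remain.
Put 34 MB in memory block 4; 30 MB remain.
Put 19 MB in memory block 2; 6 MB remain.
Put 14 MB in memory block 1; 4 MB remain.
Put 14 MB in memory block 3; 15 MB remain.
Put 8 MB in memory block 3; 7 MB remain.
Put 7 MB in memory block 3; 0 MB remain.
Put 6 MB in memory block 2; 0 MB remain.
4 memory blocks × 64 MB = 256 MB; used 222 MB; unused 34 MB.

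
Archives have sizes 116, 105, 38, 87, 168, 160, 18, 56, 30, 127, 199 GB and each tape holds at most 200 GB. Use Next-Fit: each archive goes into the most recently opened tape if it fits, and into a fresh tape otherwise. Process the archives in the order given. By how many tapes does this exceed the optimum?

2

Next-Fit: [116] [105,38] [87] [168] [160,18] [56,30] [127] [199] → 8 tapes.
Total size 1104 GB; any packing needs at least ⌈1104/200⌉ = 6 tapes.
An optimal packing achieves that bound: [199] [168,30] [160,38] [127,56] [116,18] [105,87] → 6 tapes.
Excess: 8 − 6 = 2.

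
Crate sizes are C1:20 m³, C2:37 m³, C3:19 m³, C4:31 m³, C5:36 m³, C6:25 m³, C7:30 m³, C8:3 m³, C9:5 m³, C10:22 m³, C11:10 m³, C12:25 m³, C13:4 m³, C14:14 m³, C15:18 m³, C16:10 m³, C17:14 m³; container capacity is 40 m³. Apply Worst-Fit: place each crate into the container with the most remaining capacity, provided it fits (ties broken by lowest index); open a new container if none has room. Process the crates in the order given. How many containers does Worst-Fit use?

10

C1 (20 m³) → container 1 (remaining 20 m³)
C2 (37 m³) → container 2 (remaining 3 m³)
C3 (19 m³) → container 1 (remaining 1 m³)
C4 (31 m³) → container 3 (remaining 9 m³)
C5 (36 m³) → container 4 (remaining 4 m³)
C6 (25 m³) → container 5 (remaining 15 m³)
C7 (30 m³) → container 6 (remaining 10 m³)
C8 (3 m³) → container 5 (remaining 12 m³)
C9 (5 m³) → container 5 (remaining 7 m³)
C10 (22 m³) → container 7 (remaining 18 m³)
C11 (10 m³) → container 7 (remaining 8 m³)
C12 (25 m³) → container 8 (remaining 15 m³)
C13 (4 m³) → container 8 (remaining 11 m³)
C14 (14 m³) → container 9 (remaining 26 m³)
C15 (18 m³) → container 9 (remaining 8 m³)
C16 (10 m³) → container 8 (remaining 1 m³)
C17 (14 m³) → container 10 (remaining 26 m³)
Final containers: [20,19] [37] [31] [36] [25,3,5] [30] [22,10] [25,4,10] [14,18] [14].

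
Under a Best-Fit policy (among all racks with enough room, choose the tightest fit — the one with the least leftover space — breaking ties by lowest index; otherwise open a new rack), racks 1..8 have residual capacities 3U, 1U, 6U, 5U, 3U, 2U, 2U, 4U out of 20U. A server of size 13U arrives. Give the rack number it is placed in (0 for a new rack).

0

No rack has ≥ 13U free, so a new rack is opened.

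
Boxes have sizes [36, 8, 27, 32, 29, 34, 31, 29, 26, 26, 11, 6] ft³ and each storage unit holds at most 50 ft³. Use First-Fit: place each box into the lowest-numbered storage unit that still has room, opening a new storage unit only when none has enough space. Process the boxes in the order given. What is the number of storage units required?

9 storage units

Put 36 ft³ in storage unit 1; 14 ft³ remain.
Put 8 ft³ in storage unit 1; 6 ft³ remain.
Put 27 ft³ in storage unit 2; 23 ft³ remain.
Put 32 ft³ in storage unit 3; 18 ft³ remain.
Put 29 ft³ in storage unit 4; 21 ft³ remain.
Put 34 ft³ in storage unit 5; 16 ft³ remain.
Put 31 ft³ in storage unit 6; 19 ft³ remain.
Put 29 ft³ in storage unit 7; 21 ft³ remain.
Put 26 ft³ in storage unit 8; 24 ft³ remain.
Put 26 ft³ in storage unit 9; 24 ft³ remain.
Put 11 ft³ in storage unit 2; 12 ft³ remain.
Put 6 ft³ in storage unit 1; 0 ft³ remain.
Final storage units: [36,8,6] [27,11] [32] [29] [34] [31] [29] [26] [26].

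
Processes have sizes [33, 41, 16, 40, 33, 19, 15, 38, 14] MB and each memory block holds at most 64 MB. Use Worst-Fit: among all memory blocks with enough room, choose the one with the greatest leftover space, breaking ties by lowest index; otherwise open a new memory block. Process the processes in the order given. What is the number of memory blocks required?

5

33 MB → memory block 1 (remaining 31 MB)
41 MB → memory block 2 (remaining 23 MB)
16 MB → memory block 1 (remaining 15 MB)
40 MB → memory block 3 (remaining 24 MB)
33 MB → memory block 4 (remaining 31 MB)
19 MB → memory block 4 (remaining 12 MB)
15 MB → memory block 3 (remaining 9 MB)
38 MB → memory block 5 (remaining 26 MB)
14 MB → memory block 5 (remaining 12 MB)
Final memory blocks: [33,16] [41] [40,15] [33,19] [38,14].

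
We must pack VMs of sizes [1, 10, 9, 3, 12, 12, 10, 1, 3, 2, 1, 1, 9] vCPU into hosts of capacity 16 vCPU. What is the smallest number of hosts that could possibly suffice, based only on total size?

5 hosts

Total size = 1 + 10 + 9 + 3 + 12 + 12 + 10 + 1 + 3 + 2 + 1 + 1 + 9 = 74 vCPU.
⌈74 / 16⌉ = 5.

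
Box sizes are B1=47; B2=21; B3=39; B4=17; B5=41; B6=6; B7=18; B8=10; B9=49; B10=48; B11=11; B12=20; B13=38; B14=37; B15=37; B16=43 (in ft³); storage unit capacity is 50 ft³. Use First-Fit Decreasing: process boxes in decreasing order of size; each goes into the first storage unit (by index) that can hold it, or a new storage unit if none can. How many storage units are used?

Sorted descending: 49, 48, 47, 43, 41, 39, 38, 37, 37, 21, 20, 18, 17, 11, 10, 6.
Put 49 ft³ in storage unit 1; 1 ft³ remain.
Put 48 ft³ in storage unit 2; 2 ft³ remain.
Put 47 ft³ in storage unit 3; 3 ft³ remain.
Put 43 ft³ in storage unit 4; 7 ft³ remain.
Put 41 ft³ in storage unit 5; 9 ft³ remain.
Put 39 ft³ in storage unit 6; 11 ft³ remain.
Put 38 ft³ in storage unit 7; 12 ft³ remain.
Put 37 ft³ in storage unit 8; 13 ft³ remain.
Put 37 ft³ in storage unit 9; 13 ft³ remain.
Put 21 ft³ in storage unit 10; 29 ft³ remain.
Put 20 ft³ in storage unit 10; 9 ft³ remain.
Put 18 ft³ in storage unit 11; 32 ft³ remain.
Put 17 ft³ in storage unit 11; 15 ft³ remain.
Put 11 ft³ in storage unit 6; 0 ft³ remain.
Put 10 ft³ in storage unit 7; 2 ft³ remain.
Put 6 ft³ in storage unit 4; 1 ft³ remain.
Final storage units: [49] [48] [47] [43,6] [41] [39,11] [38,10] [37] [37] [21,20] [18,17].

11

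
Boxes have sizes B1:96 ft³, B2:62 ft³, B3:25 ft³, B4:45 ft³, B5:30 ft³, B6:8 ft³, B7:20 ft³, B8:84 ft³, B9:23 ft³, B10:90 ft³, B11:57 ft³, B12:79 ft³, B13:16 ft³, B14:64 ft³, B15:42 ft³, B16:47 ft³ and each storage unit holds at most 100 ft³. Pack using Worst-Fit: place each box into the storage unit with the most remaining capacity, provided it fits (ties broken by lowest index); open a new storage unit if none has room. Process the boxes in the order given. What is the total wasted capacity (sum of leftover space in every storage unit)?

B1 (96 ft³) → storage unit 1 (remaining 4 ft³)
B2 (62 ft³) → storage unit 2 (remaining 38 ft³)
B3 (25 ft³) → storage unit 2 (remaining 13 ft³)
B4 (45 ft³) → storage unit 3 (remaining 55 ft³)
B5 (30 ft³) → storage unit 3 (remaining 25 ft³)
B6 (8 ft³) → storage unit 3 (remaining 17 ft³)
B7 (20 ft³) → storage unit 4 (remaining 80 ft³)
B8 (84 ft³) → storage unit 5 (remaining 16 ft³)
B9 (23 ft³) → storage unit 4 (remaining 57 ft³)
B10 (90 ft³) → storage unit 6 (remaining 10 ft³)
B11 (57 ft³) → storage unit 4 (remaining 0 ft³)
B12 (79 ft³) → storage unit 7 (remaining 21 ft³)
B13 (16 ft³) → storage unit 7 (remaining 5 ft³)
B14 (64 ft³) → storage unit 8 (remaining 36 ft³)
B15 (42 ft³) → storage unit 9 (remaining 58 ft³)
B16 (47 ft³) → storage unit 9 (remaining 11 ft³)
9 storage units × 100 ft³ = 900 ft³; used 788 ft³; unused 112 ft³.

112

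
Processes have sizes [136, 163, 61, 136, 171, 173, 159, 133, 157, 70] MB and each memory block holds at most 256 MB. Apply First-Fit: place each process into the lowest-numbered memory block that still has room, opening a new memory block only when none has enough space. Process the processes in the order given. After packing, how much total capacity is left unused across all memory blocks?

689

memory block 1: place 136 MB, 120 MB left
memory block 2: place 163 MB, 93 MB left
memory block 1: place 61 MB, 59 MB left
memory block 3: place 136 MB, 120 MB left
memory block 4: place 171 MB, 85 MB left
memory block 5: place 173 MB, 83 MB left
memory block 6: place 159 MB, 97 MB left
memory block 7: place 133 MB, 123 MB left
memory block 8: place 157 MB, 99 MB left
memory block 2: place 70 MB, 23 MB left
8 memory blocks × 256 MB = 2048 MB; used 1359 MB; unused 689 MB.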